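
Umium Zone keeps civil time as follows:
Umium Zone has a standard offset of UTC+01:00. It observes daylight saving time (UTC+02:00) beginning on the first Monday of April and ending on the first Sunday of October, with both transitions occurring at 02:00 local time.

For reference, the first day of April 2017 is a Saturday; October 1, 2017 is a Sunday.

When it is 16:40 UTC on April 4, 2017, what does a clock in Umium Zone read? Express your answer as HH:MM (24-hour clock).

1 April 2017 is a Saturday, so the first Monday is April 3.
1 October 2017 is a Sunday, so the first Sunday is October 1.
At the standard offset (UTC+01:00), 16:40 UTC + 1h = 17:40 Umium Zone standard time.
The standard-time date in Umium Zone, April 4, 2017, falls between 3 April and 1 October, so daylight saving is in effect and Umium Zone is at UTC+02:00.
16:40 UTC + 2h = 18:40 local.

18:40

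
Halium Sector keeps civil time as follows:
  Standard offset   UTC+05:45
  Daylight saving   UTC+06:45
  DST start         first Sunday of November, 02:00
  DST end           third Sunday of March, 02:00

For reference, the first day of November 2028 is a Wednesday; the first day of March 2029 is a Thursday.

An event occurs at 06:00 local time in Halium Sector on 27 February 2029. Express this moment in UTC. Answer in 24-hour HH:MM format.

23:15

1 November 2028 is a Wednesday, so the first Sunday is November 5.
1 March 2029 is a Thursday, so the first Sunday is March 4 and the third is March 18.
27 February 2029 falls between 5 November 2028 and 18 March 2029, so daylight saving is in effect and Halium Sector is at UTC+06:45.
06:00 local − 6h45m = 23:15 UTC (rolling into the previous day, 26 February 2029).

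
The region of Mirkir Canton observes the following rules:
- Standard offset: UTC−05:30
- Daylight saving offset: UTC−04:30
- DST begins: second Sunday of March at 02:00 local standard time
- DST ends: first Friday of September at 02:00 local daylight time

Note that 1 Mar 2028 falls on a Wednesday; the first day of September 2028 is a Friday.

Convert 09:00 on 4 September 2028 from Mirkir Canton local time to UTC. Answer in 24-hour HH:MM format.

1 March 2028 is a Wednesday, so the first Sunday is March 5 and the second is March 12.
1 September 2028 is a Friday, so the first Friday is September 1.
4 September 2028 is outside the daylight-saving period (12 March – 1 September), so Mirkir Canton is on standard time, UTC−05:30.
09:00 local + 5h30m = 14:30 UTC.

14:30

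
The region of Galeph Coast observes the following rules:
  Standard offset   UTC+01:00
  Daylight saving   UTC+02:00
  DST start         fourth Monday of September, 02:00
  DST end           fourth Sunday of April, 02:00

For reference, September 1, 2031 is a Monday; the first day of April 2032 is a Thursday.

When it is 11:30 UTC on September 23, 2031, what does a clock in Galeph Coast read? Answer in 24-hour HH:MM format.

1 September 2031 is a Monday, so the first Monday is September 1 and the fourth is September 22.
1 April 2032 is a Thursday, so the first Sunday is April 4 and the fourth is April 25.
At the standard offset (UTC+01:00), 11:30 UTC + 1h = 12:30 Galeph Coast standard time.
The standard-time date in Galeph Coast, September 23, 2031, lies within the daylight-saving period (22 September 2031 – 25 April 2032), so Galeph Coast is on daylight time, UTC+02:00.
11:30 UTC + 2h = 13:30 local.

13:30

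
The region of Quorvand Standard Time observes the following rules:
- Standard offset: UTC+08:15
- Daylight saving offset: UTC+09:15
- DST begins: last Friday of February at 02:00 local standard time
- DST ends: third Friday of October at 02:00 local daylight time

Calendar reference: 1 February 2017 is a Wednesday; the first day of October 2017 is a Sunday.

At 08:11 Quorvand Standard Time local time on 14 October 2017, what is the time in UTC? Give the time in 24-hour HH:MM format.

22:56

1 February 2017 is a Wednesday, so Fridays fall on 3, 10, 17, 24; the last is February 24.
1 October 2017 is a Sunday, so the first Friday is October 6 and the third is October 20.
Daylight saving runs 24 February – 20 October; 14 October 2017 is inside that window, so Quorvand Standard Time is at UTC+09:15.
08:11 local − 9h15m = 22:56 UTC (rolling into the previous day, 13 October 2017).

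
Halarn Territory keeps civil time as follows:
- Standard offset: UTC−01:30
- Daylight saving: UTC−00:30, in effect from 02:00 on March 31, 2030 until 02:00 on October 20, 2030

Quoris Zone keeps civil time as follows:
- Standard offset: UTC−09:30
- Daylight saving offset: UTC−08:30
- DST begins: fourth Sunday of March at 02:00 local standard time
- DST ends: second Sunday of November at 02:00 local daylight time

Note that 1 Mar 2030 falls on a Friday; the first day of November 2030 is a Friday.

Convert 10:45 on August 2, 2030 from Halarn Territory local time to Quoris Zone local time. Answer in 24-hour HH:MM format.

02:45

August 2, 2030 lies within the daylight-saving period (31 March – 20 October), so Halarn Territory is on daylight time, UTC−00:30.
10:45 Halarn Territory + 0h30m = 11:15 UTC.
1 March 2030 is a Friday, so the first Sunday is March 3 and the fourth is March 24.
1 November 2030 is a Friday, so the first Sunday is November 3 and the second is November 10.
At the standard offset (UTC−09:30), 11:15 UTC − 9h30m = 01:45 Quoris Zone standard time.
Daylight saving runs 24 March – 10 November; the standard-time date in Quoris Zone, August 2, 2030, is inside that window, so Quoris Zone is at UTC−08:30.
11:15 UTC − 8h30m = 02:45 Quoris Zone.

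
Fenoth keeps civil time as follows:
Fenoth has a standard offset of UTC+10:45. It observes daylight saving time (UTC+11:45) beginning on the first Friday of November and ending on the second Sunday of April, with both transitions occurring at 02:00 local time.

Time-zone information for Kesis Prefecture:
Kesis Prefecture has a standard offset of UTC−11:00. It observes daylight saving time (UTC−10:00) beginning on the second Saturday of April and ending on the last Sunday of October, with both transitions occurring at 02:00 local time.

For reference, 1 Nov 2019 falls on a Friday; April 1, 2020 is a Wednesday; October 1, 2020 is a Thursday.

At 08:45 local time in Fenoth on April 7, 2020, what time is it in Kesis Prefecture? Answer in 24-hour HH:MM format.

10:00

1 November 2019 is a Friday, so the first Friday is November 1.
1 April 2020 is a Wednesday, so the first Sunday is April 5 and the second is April 12.
Daylight saving runs 1 November 2019 – 12 April 2020; April 7, 2020 is inside that window, so Fenoth is at UTC+11:45.
08:45 Fenoth − 11h45m = 21:00 UTC (rolling into the previous day, 6 April 2020).
1 April 2020 is a Wednesday, so the first Saturday is April 4 and the second is April 11.
1 October 2020 is a Thursday, so Sundays fall on 4, 11, 18, 25; the last is October 25.
At the standard offset (UTC−11:00), 21:00 UTC − 11h = 10:00 Kesis Prefecture standard time.
Daylight saving runs 11 April – 25 October; the standard-time date in Kesis Prefecture, April 6, 2020, is outside that window, so Kesis Prefecture is on standard time at UTC−11:00.
21:00 UTC − 11h = 10:00 Kesis Prefecture.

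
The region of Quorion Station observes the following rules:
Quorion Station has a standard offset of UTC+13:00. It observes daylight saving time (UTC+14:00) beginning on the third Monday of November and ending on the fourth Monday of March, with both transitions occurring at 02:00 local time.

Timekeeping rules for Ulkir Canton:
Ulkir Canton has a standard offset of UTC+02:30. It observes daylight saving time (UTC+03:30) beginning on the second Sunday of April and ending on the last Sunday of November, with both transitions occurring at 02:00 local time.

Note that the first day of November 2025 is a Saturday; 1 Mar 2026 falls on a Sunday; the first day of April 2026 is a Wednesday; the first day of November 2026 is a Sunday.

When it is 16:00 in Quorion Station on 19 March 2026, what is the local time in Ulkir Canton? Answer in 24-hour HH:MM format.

1 November 2025 is a Saturday, so the first Monday is November 3 and the third is November 17.
1 March 2026 is a Sunday, so the first Monday is March 2 and the fourth is March 23.
19 March 2026 falls between 17 November 2025 and 23 March 2026, so daylight saving is in effect and Quorion Station is at UTC+14:00.
16:00 Quorion Station − 14h = 02:00 UTC.
1 April 2026 is a Wednesday, so the first Sunday is April 5 and the second is April 12.
1 November 2026 is a Sunday, so Sundays fall on 1, 8, 15, 22, 29; the last is November 29.
At the standard offset (UTC+02:30), 02:00 UTC + 2h30m = 04:30 Ulkir Canton standard time.
Daylight saving runs 12 April – 29 November; the standard-time date in Ulkir Canton, 19 March 2026, is outside that window, so Ulkir Canton is on standard time at UTC+02:30.
02:00 UTC + 2h30m = 04:30 Ulkir Canton.

04:30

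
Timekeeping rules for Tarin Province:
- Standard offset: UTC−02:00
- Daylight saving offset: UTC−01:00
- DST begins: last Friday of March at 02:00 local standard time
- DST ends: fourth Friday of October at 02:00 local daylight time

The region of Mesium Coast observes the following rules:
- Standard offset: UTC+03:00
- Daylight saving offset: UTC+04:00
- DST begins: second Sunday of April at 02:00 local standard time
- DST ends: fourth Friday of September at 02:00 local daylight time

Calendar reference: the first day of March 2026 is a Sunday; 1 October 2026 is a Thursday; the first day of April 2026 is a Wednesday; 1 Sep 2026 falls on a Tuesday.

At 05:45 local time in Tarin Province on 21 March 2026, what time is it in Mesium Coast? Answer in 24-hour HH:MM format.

10:45

1 March 2026 is a Sunday, so Fridays fall on 6, 13, 20, 27; the last is March 27.
1 October 2026 is a Thursday, so the first Friday is October 2 and the fourth is October 23.
Daylight saving runs 27 March – 23 October; 21 March 2026 is outside that window, so Tarin Province is on standard time at UTC−02:00.
05:45 Tarin Province + 2h = 07:45 UTC.
1 April 2026 is a Wednesday, so the first Sunday is April 5 and the second is April 12.
1 September 2026 is a Tuesday, so the first Friday is September 4 and the fourth is September 25.
At the standard offset (UTC+03:00), 07:45 UTC + 3h = 10:45 Mesium Coast standard time.
The standard-time date in Mesium Coast, 21 March 2026, does not fall between 12 April and 25 September, so daylight saving is not in effect and Mesium Coast is at UTC+03:00.
07:45 UTC + 3h = 10:45 Mesium Coast.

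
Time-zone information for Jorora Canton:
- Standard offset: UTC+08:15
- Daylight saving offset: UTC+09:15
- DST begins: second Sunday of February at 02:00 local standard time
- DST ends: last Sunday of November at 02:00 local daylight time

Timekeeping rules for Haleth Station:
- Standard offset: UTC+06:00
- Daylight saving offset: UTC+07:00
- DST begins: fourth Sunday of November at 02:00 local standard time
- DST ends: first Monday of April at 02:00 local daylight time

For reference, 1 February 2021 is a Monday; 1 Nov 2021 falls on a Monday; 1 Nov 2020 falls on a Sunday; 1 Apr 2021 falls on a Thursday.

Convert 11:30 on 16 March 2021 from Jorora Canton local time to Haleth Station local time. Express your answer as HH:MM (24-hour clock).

1 February 2021 is a Monday, so the first Sunday is February 7 and the second is February 14.
1 November 2021 is a Monday, so Sundays fall on 7, 14, 21, 28; the last is November 28.
16 March 2021 lies within the daylight-saving period (14 February – 28 November), so Jorora Canton is on daylight time, UTC+09:15.
11:30 Jorora Canton − 9h15m = 02:15 UTC.
1 November 2020 is a Sunday, so the first Sunday is November 1 and the fourth is November 22.
1 April 2021 is a Thursday, so the first Monday is April 5.
At the standard offset (UTC+06:00), 02:15 UTC + 6h = 08:15 Haleth Station standard time.
Daylight saving runs 22 November 2020 – 5 April 2021; the standard-time date in Haleth Station, 16 March 2021, is inside that window, so Haleth Station is at UTC+07:00.
02:15 UTC + 7h = 09:15 Haleth Station.

09:15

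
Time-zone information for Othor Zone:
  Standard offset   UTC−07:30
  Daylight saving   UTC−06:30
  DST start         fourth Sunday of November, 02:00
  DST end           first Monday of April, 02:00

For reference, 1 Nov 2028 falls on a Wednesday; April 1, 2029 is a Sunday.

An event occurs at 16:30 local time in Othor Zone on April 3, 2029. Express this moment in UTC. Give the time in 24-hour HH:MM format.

00:00

1 November 2028 is a Wednesday, so the first Sunday is November 5 and the fourth is November 26.
1 April 2029 is a Sunday, so the first Monday is April 2.
Daylight saving runs 26 November 2028 – 2 April 2029; April 3, 2029 is outside that window, so Othor Zone is on standard time at UTC−07:30.
16:30 local + 7h30m = 00:00 UTC (rolling into the next day, 4 April 2029).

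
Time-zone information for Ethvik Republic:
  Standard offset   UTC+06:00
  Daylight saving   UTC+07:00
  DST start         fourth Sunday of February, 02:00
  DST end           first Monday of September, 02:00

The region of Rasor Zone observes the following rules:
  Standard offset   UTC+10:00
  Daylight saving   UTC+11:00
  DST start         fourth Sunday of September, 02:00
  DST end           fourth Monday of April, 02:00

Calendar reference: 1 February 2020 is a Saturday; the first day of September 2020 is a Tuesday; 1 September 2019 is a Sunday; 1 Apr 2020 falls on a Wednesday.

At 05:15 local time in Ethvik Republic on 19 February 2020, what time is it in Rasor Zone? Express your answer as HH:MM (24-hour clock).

10:15

1 February 2020 is a Saturday, so the first Sunday is February 2 and the fourth is February 23.
1 September 2020 is a Tuesday, so the first Monday is September 7.
19 February 2020 does not fall between 23 February and 7 September, so daylight saving is not in effect and Ethvik Republic is at UTC+06:00.
05:15 Ethvik Republic − 6h = 23:15 UTC (rolling into the previous day, 18 February 2020).
1 September 2019 is a Sunday, so the first Sunday is September 1 and the fourth is September 22.
1 April 2020 is a Wednesday, so the first Monday is April 6 and the fourth is April 27.
At the standard offset (UTC+10:00), 23:15 UTC + 10h = 09:15 Rasor Zone standard time (rolling into the next day, 19 February 2020).
The standard-time date in Rasor Zone, 19 February 2020, falls between 22 September 2019 and 27 April 2020, so daylight saving is in effect and Rasor Zone is at UTC+11:00.
23:15 UTC + 11h = 10:15 Rasor Zone (rolling into the next day, 19 February 2020).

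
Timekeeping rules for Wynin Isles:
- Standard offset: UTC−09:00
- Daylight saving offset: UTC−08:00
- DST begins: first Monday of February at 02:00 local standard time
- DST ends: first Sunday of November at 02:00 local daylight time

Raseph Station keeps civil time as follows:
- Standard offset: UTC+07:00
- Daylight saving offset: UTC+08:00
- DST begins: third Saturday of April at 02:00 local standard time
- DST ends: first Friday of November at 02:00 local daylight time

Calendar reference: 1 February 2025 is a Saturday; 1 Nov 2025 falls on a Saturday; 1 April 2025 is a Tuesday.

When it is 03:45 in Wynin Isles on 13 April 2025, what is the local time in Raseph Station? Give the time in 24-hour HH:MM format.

18:45

1 February 2025 is a Saturday, so the first Monday is February 3.
1 November 2025 is a Saturday, so the first Sunday is November 2.
13 April 2025 falls between 3 February and 2 November, so daylight saving is in effect and Wynin Isles is at UTC−08:00.
03:45 Wynin Isles + 8h = 11:45 UTC.
1 April 2025 is a Tuesday, so the first Saturday is April 5 and the third is April 19.
1 November 2025 is a Saturday, so the first Friday is November 7.
At the standard offset (UTC+07:00), 11:45 UTC + 7h = 18:45 Raseph Station standard time.
The standard-time date in Raseph Station, 13 April 2025, is outside the daylight-saving period (19 April – 7 November), so Raseph Station is on standard time, UTC+07:00.
11:45 UTC + 7h = 18:45 Raseph Station.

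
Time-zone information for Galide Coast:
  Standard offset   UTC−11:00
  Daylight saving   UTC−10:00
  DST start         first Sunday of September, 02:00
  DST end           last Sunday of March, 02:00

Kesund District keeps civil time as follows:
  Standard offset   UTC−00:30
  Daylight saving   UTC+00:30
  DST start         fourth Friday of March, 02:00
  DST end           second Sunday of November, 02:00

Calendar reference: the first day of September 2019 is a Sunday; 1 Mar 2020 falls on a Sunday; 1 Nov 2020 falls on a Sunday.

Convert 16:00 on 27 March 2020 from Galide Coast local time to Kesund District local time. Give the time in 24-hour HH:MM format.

02:30

1 September 2019 is a Sunday, so the first Sunday is September 1.
1 March 2020 is a Sunday, so Sundays fall on 1, 8, 15, 22, 29; the last is March 29.
27 March 2020 falls between 1 September 2019 and 29 March 2020, so daylight saving is in effect and Galide Coast is at UTC−10:00.
16:00 Galide Coast + 10h = 02:00 UTC (rolling into the next day, 28 March 2020).
1 March 2020 is a Sunday, so the first Friday is March 6 and the fourth is March 27.
1 November 2020 is a Sunday, so the first Sunday is November 1 and the second is November 8.
At the standard offset (UTC−00:30), 02:00 UTC − 0h30m = 01:30 Kesund District standard time.
The standard-time date in Kesund District, 28 March 2020, falls between 27 March and 8 November, so daylight saving is in effect and Kesund District is at UTC+00:30.
02:00 UTC + 0h30m = 02:30 Kesund District.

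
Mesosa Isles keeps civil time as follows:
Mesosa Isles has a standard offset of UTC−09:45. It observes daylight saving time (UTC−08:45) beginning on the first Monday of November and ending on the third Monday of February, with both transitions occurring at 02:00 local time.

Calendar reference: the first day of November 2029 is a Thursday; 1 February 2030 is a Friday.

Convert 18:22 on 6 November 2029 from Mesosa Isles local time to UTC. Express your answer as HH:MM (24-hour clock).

1 November 2029 is a Thursday, so the first Monday is November 5.
1 February 2030 is a Friday, so the first Monday is February 4 and the third is February 18.
Daylight saving runs 5 November 2029 – 18 February 2030; 6 November 2029 is inside that window, so Mesosa Isles is at UTC−08:45.
18:22 local + 8h45m = 03:07 UTC (rolling into the next day, 7 November 2029).

03:07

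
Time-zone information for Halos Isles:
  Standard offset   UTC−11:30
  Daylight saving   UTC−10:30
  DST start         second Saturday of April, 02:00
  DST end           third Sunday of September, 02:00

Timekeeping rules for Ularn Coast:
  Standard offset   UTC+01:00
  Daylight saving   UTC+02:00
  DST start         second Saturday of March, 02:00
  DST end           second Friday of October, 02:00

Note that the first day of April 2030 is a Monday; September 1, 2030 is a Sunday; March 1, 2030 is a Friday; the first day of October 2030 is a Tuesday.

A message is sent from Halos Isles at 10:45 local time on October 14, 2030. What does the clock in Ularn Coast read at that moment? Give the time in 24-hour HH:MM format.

1 April 2030 is a Monday, so the first Saturday is April 6 and the second is April 13.
1 September 2030 is a Sunday, so the first Sunday is September 1 and the third is September 15.
Daylight saving runs 13 April – 15 September; October 14, 2030 is outside that window, so Halos Isles is on standard time at UTC−11:30.
10:45 Halos Isles + 11h30m = 22:15 UTC.
1 March 2030 is a Friday, so the first Saturday is March 2 and the second is March 9.
1 October 2030 is a Tuesday, so the first Friday is October 4 and the second is October 11.
At the standard offset (UTC+01:00), 22:15 UTC + 1h = 23:15 Ularn Coast standard time.
The standard-time date in Ularn Coast, October 14, 2030, is outside the daylight-saving period (9 March – 11 October), so Ularn Coast is on standard time, UTC+01:00.
22:15 UTC + 1h = 23:15 Ularn Coast.

23:15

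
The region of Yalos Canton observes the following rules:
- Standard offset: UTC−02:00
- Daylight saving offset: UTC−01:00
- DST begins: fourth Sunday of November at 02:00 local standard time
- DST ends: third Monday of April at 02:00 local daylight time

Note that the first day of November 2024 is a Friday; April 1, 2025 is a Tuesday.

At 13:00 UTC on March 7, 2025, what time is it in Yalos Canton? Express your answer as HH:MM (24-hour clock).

12:00

1 November 2024 is a Friday, so the first Sunday is November 3 and the fourth is November 24.
1 April 2025 is a Tuesday, so the first Monday is April 7 and the third is April 21.
At the standard offset (UTC−02:00), 13:00 UTC − 2h = 11:00 Yalos Canton standard time.
Daylight saving runs 24 November 2024 – 21 April 2025; the standard-time date in Yalos Canton, March 7, 2025, is inside that window, so Yalos Canton is at UTC−01:00.
13:00 UTC − 1h = 12:00 local.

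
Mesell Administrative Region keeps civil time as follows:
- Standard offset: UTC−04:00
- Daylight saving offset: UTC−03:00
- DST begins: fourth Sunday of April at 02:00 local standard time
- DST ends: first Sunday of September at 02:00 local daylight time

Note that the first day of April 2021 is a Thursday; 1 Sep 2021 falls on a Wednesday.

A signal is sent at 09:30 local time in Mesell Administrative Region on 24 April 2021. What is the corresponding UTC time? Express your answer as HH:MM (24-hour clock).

13:30

1 April 2021 is a Thursday, so the first Sunday is April 4 and the fourth is April 25.
1 September 2021 is a Wednesday, so the first Sunday is September 5.
24 April 2021 is outside the daylight-saving period (25 April – 5 September), so Mesell Administrative Region is on standard time, UTC−04:00.
09:30 local + 4h = 13:30 UTC.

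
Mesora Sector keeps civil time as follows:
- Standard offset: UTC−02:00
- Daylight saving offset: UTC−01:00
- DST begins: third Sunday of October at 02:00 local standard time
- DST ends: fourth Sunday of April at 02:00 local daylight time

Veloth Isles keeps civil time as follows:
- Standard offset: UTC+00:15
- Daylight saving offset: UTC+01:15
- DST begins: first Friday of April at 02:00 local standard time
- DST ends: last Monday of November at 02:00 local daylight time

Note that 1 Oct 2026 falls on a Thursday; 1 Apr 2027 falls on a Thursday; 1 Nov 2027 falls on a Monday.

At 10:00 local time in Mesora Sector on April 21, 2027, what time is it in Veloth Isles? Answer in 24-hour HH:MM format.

12:15

1 October 2026 is a Thursday, so the first Sunday is October 4 and the third is October 18.
1 April 2027 is a Thursday, so the first Sunday is April 4 and the fourth is April 25.
April 21, 2027 lies within the daylight-saving period (18 October 2026 – 25 April 2027), so Mesora Sector is on daylight time, UTC−01:00.
10:00 Mesora Sector + 1h = 11:00 UTC.
1 April 2027 is a Thursday, so the first Friday is April 2.
1 November 2027 is a Monday, so Mondays fall on 1, 8, 15, 22, 29; the last is November 29.
At the standard offset (UTC+00:15), 11:00 UTC + 0h15m = 11:15 Veloth Isles standard time.
Daylight saving runs 2 April – 29 November; the standard-time date in Veloth Isles, April 21, 2027, is inside that window, so Veloth Isles is at UTC+01:15.
11:00 UTC + 1h15m = 12:15 Veloth Isles.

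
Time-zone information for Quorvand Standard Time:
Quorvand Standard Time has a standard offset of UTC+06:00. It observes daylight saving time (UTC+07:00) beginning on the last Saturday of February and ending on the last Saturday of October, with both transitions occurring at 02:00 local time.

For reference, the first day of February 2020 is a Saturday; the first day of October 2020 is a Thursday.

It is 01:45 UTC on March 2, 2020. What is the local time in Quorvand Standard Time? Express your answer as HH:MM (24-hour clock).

08:45

1 February 2020 is a Saturday, so Saturdays fall on 1, 8, 15, 22, 29; the last is February 29.
1 October 2020 is a Thursday, so Saturdays fall on 3, 10, 17, 24, 31; the last is October 31.
At the standard offset (UTC+06:00), 01:45 UTC + 6h = 07:45 Quorvand Standard Time standard time.
The standard-time date in Quorvand Standard Time, March 2, 2020, falls between 29 February and 31 October, so daylight saving is in effect and Quorvand Standard Time is at UTC+07:00.
01:45 UTC + 7h = 08:45 local.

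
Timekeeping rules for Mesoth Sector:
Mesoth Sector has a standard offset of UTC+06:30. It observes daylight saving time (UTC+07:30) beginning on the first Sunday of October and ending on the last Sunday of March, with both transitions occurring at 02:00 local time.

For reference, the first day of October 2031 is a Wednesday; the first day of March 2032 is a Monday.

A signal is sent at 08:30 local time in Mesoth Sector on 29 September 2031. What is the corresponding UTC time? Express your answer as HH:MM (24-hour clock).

1 October 2031 is a Wednesday, so the first Sunday is October 5.
1 March 2032 is a Monday, so Sundays fall on 7, 14, 21, 28; the last is March 28.
29 September 2031 does not fall between 5 October 2031 and 28 March 2032, so daylight saving is not in effect and Mesoth Sector is at UTC+06:30.
08:30 local − 6h30m = 02:00 UTC.

02:00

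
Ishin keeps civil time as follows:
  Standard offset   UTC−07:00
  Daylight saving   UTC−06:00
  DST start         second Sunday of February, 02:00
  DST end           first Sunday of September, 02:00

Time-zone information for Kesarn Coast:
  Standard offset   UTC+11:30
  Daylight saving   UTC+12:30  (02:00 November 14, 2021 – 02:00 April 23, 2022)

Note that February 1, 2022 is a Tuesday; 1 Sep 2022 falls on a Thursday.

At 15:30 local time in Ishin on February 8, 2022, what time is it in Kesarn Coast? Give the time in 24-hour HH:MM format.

1 February 2022 is a Tuesday, so the first Sunday is February 6 and the second is February 13.
1 September 2022 is a Thursday, so the first Sunday is September 4.
Daylight saving runs 13 February – 4 September; February 8, 2022 is outside that window, so Ishin is on standard time at UTC−07:00.
15:30 Ishin + 7h = 22:30 UTC.
At the standard offset (UTC+11:30), 22:30 UTC + 11h30m = 10:00 Kesarn Coast standard time (rolling into the next day, 9 February 2022).
Daylight saving runs 14 November 2021 – 23 April 2022; the standard-time date in Kesarn Coast, February 9, 2022, is inside that window, so Kesarn Coast is at UTC+12:30.
22:30 UTC + 12h30m = 11:00 Kesarn Coast (rolling into the next day, 9 February 2022).

11:00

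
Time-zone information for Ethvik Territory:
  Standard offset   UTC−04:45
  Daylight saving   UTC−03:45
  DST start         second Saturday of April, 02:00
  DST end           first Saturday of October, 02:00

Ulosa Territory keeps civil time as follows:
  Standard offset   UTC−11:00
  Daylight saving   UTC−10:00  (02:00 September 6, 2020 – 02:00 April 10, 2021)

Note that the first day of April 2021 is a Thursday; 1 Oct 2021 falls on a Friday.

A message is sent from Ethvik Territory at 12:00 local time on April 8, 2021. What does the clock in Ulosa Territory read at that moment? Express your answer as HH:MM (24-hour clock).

1 April 2021 is a Thursday, so the first Saturday is April 3 and the second is April 10.
1 October 2021 is a Friday, so the first Saturday is October 2.
April 8, 2021 is outside the daylight-saving period (10 April – 2 October), so Ethvik Territory is on standard time, UTC−04:45.
12:00 Ethvik Territory + 4h45m = 16:45 UTC.
At the standard offset (UTC−11:00), 16:45 UTC − 11h = 05:45 Ulosa Territory standard time.
The standard-time date in Ulosa Territory, April 8, 2021, falls between 6 September 2020 and 10 April 2021, so daylight saving is in effect and Ulosa Territory is at UTC−10:00.
16:45 UTC − 10h = 06:45 Ulosa Territory.

06:45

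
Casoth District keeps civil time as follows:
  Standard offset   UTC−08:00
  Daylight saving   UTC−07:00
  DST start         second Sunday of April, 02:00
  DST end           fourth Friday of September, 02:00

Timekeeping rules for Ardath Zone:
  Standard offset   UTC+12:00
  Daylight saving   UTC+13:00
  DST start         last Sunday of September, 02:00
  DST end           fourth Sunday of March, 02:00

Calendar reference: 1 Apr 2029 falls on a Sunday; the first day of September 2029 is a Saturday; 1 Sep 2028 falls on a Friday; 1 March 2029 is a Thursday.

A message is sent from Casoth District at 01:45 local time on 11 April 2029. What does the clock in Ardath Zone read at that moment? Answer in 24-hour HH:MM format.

1 April 2029 is a Sunday, so the first Sunday is April 1 and the second is April 8.
1 September 2029 is a Saturday, so the first Friday is September 7 and the fourth is September 28.
Daylight saving runs 8 April – 28 September; 11 April 2029 is inside that window, so Casoth District is at UTC−07:00.
01:45 Casoth District + 7h = 08:45 UTC.
1 September 2028 is a Friday, so Sundays fall on 3, 10, 17, 24; the last is September 24.
1 March 2029 is a Thursday, so the first Sunday is March 4 and the fourth is March 25.
At the standard offset (UTC+12:00), 08:45 UTC + 12h = 20:45 Ardath Zone standard time.
The standard-time date in Ardath Zone, 11 April 2029, is outside the daylight-saving period (24 September 2028 – 25 March 2029), so Ardath Zone is on standard time, UTC+12:00.
08:45 UTC + 12h = 20:45 Ardath Zone.

20:45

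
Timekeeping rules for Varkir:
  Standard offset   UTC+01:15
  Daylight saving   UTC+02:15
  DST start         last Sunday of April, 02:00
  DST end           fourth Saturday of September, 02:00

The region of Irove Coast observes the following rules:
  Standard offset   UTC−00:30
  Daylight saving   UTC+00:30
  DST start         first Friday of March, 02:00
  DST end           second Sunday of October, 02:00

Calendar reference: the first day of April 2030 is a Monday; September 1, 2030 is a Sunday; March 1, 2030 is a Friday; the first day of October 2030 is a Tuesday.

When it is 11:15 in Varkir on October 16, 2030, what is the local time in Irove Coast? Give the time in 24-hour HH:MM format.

1 April 2030 is a Monday, so Sundays fall on 7, 14, 21, 28; the last is April 28.
1 September 2030 is a Sunday, so the first Saturday is September 7 and the fourth is September 28.
October 16, 2030 is outside the daylight-saving period (28 April – 28 September), so Varkir is on standard time, UTC+01:15.
11:15 Varkir − 1h15m = 10:00 UTC.
1 March 2030 is a Friday, so the first Friday is March 1.
1 October 2030 is a Tuesday, so the first Sunday is October 6 and the second is October 13.
At the standard offset (UTC−00:30), 10:00 UTC − 0h30m = 09:30 Irove Coast standard time.
Daylight saving runs 1 March – 13 October; the standard-time date in Irove Coast, October 16, 2030, is outside that window, so Irove Coast is on standard time at UTC−00:30.
10:00 UTC − 0h30m = 09:30 Irove Coast.

09:30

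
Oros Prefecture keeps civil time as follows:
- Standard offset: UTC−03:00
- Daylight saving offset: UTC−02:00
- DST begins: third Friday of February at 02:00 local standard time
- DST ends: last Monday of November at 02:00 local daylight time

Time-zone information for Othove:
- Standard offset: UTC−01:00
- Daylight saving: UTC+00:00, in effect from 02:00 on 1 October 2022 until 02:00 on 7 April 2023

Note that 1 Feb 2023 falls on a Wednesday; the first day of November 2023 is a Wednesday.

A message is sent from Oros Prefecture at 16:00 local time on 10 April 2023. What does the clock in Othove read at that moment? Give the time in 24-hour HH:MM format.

1 February 2023 is a Wednesday, so the first Friday is February 3 and the third is February 17.
1 November 2023 is a Wednesday, so Mondays fall on 6, 13, 20, 27; the last is November 27.
Daylight saving runs 17 February – 27 November; 10 April 2023 is inside that window, so Oros Prefecture is at UTC−02:00.
16:00 Oros Prefecture + 2h = 18:00 UTC.
At the standard offset (UTC−01:00), 18:00 UTC − 1h = 17:00 Othove standard time.
The standard-time date in Othove, 10 April 2023, is outside the daylight-saving period (1 October 2022 – 7 April 2023), so Othove is on standard time, UTC−01:00.
18:00 UTC − 1h = 17:00 Othove.

17:00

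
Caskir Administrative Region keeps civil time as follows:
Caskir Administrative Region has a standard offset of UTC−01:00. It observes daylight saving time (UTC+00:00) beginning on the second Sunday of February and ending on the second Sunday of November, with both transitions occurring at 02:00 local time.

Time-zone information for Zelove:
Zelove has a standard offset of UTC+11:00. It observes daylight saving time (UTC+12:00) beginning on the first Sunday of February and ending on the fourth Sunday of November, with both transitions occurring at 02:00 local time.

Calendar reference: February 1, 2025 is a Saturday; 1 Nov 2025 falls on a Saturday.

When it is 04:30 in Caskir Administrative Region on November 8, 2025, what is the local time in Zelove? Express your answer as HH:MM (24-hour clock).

16:30

1 February 2025 is a Saturday, so the first Sunday is February 2 and the second is February 9.
1 November 2025 is a Saturday, so the first Sunday is November 2 and the second is November 9.
November 8, 2025 lies within the daylight-saving period (9 February – 9 November), so Caskir Administrative Region is on daylight time, UTC+00:00.
04:30 Caskir Administrative Region − 0h = 04:30 UTC.
1 February 2025 is a Saturday, so the first Sunday is February 2.
1 November 2025 is a Saturday, so the first Sunday is November 2 and the fourth is November 23.
At the standard offset (UTC+11:00), 04:30 UTC + 11h = 15:30 Zelove standard time.
The standard-time date in Zelove, November 8, 2025, falls between 2 February and 23 November, so daylight saving is in effect and Zelove is at UTC+12:00.
04:30 UTC + 12h = 16:30 Zelove.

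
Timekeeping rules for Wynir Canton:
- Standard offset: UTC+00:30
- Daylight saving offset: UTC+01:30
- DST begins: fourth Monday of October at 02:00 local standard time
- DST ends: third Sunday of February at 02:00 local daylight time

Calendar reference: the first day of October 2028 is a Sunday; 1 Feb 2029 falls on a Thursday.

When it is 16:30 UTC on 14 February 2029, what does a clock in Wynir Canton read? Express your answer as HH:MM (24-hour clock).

1 October 2028 is a Sunday, so the first Monday is October 2 and the fourth is October 23.
1 February 2029 is a Thursday, so the first Sunday is February 4 and the third is February 18.
At the standard offset (UTC+00:30), 16:30 UTC + 0h30m = 17:00 Wynir Canton standard time.
Daylight saving runs 23 October 2028 – 18 February 2029; the standard-time date in Wynir Canton, 14 February 2029, is inside that window, so Wynir Canton is at UTC+01:30.
16:30 UTC + 1h30m = 18:00 local.

18:00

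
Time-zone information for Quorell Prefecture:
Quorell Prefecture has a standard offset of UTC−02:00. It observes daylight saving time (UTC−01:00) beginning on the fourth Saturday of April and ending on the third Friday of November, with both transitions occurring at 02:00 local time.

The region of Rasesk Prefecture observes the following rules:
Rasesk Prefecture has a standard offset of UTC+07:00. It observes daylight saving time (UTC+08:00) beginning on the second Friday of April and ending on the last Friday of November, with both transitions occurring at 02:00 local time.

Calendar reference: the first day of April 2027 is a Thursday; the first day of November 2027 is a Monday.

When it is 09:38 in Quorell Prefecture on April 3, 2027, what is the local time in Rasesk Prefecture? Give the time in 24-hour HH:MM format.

18:38

1 April 2027 is a Thursday, so the first Saturday is April 3 and the fourth is April 24.
1 November 2027 is a Monday, so the first Friday is November 5 and the third is November 19.
April 3, 2027 is outside the daylight-saving period (24 April – 19 November), so Quorell Prefecture is on standard time, UTC−02:00.
09:38 Quorell Prefecture + 2h = 11:38 UTC.
1 April 2027 is a Thursday, so the first Friday is April 2 and the second is April 9.
1 November 2027 is a Monday, so Fridays fall on 5, 12, 19, 26; the last is November 26.
At the standard offset (UTC+07:00), 11:38 UTC + 7h = 18:38 Rasesk Prefecture standard time.
Daylight saving runs 9 April – 26 November; the standard-time date in Rasesk Prefecture, April 3, 2027, is outside that window, so Rasesk Prefecture is on standard time at UTC+07:00.
11:38 UTC + 7h = 18:38 Rasesk Prefecture.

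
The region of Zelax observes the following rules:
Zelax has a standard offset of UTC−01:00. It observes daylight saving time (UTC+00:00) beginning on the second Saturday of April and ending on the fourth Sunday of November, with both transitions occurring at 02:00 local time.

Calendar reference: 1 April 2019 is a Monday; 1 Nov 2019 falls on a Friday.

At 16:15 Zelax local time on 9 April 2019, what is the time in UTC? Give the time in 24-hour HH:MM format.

1 April 2019 is a Monday, so the first Saturday is April 6 and the second is April 13.
1 November 2019 is a Friday, so the first Sunday is November 3 and the fourth is November 24.
9 April 2019 is outside the daylight-saving period (13 April – 24 November), so Zelax is on standard time, UTC−01:00.
16:15 local + 1h = 17:15 UTC.

17:15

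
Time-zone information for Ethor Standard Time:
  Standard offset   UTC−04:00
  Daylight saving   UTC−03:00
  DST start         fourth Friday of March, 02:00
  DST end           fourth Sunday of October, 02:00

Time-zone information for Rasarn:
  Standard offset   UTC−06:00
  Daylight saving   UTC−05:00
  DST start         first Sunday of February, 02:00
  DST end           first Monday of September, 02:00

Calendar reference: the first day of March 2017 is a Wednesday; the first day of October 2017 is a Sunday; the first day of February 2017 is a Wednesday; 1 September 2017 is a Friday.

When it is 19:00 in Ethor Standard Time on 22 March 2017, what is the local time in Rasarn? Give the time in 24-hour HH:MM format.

18:00

1 March 2017 is a Wednesday, so the first Friday is March 3 and the fourth is March 24.
1 October 2017 is a Sunday, so the first Sunday is October 1 and the fourth is October 22.
Daylight saving runs 24 March – 22 October; 22 March 2017 is outside that window, so Ethor Standard Time is on standard time at UTC−04:00.
19:00 Ethor Standard Time + 4h = 23:00 UTC.
1 February 2017 is a Wednesday, so the first Sunday is February 5.
1 September 2017 is a Friday, so the first Monday is September 4.
At the standard offset (UTC−06:00), 23:00 UTC − 6h = 17:00 Rasarn standard time.
The standard-time date in Rasarn, 22 March 2017, falls between 5 February and 4 September, so daylight saving is in effect and Rasarn is at UTC−05:00.
23:00 UTC − 5h = 18:00 Rasarn.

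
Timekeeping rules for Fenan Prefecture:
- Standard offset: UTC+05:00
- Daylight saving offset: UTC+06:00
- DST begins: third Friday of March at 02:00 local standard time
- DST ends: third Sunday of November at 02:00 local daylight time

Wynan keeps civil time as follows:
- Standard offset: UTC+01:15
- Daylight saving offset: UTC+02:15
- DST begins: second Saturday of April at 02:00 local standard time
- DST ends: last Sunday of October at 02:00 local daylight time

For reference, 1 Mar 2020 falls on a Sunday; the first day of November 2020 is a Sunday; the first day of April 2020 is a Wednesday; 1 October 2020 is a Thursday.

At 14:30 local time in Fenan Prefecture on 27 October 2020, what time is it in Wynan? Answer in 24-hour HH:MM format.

1 March 2020 is a Sunday, so the first Friday is March 6 and the third is March 20.
1 November 2020 is a Sunday, so the first Sunday is November 1 and the third is November 15.
27 October 2020 lies within the daylight-saving period (20 March – 15 November), so Fenan Prefecture is on daylight time, UTC+06:00.
14:30 Fenan Prefecture − 6h = 08:30 UTC.
1 April 2020 is a Wednesday, so the first Saturday is April 4 and the second is April 11.
1 October 2020 is a Thursday, so Sundays fall on 4, 11, 18, 25; the last is October 25.
At the standard offset (UTC+01:15), 08:30 UTC + 1h15m = 09:45 Wynan standard time.
The standard-time date in Wynan, 27 October 2020, is outside the daylight-saving period (11 April – 25 October), so Wynan is on standard time, UTC+01:15.
08:30 UTC + 1h15m = 09:45 Wynan.

09:45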